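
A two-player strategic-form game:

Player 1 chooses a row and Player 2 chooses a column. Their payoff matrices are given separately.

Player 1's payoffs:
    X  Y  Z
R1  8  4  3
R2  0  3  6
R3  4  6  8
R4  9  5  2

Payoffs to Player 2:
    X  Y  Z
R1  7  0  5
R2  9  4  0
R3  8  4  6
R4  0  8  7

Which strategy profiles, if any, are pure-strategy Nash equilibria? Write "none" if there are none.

For each strategy profile, look for a profitable unilateral deviation.
(R1, X): Player 1 can switch to R4 (8 → 9). Not NE.
(R1, Y): Player 1 can switch to R3 (4 → 6). Not NE.
(R1, Z): Player 1 can switch to R2 (3 → 6). Not NE.
(R2, X): Player 1 can switch to R1 (0 → 8). Not NE.
(R2, Y): Player 1 can switch to R1 (3 → 4). Not NE.
(R2, Z): Player 1 can switch to R3 (6 → 8). Not NE.
(R3, X): Player 1 can switch to R1 (4 → 8). Not NE.
(R3, Y): Player 2 can switch to X (4 → 8). Not NE.
(R3, Z): Player 2 can switch to X (6 → 8). Not NE.
(R4, X): Player 2 can switch to Y (0 → 8). Not NE.
(The remaining 2 profiles each have a profitable deviation by the same check.)

No pure-strategy Nash equilibrium.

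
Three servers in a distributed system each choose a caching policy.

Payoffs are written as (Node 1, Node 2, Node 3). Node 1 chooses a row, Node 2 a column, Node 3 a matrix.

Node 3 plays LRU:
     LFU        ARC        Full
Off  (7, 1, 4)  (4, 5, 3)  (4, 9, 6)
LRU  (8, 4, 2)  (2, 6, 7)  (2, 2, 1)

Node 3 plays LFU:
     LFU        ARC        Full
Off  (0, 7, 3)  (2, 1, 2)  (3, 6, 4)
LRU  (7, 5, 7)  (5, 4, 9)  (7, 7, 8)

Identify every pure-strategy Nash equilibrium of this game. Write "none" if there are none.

(Off, Full, LRU), (LRU, Full, LFU)

Node 1 against (LFU, LRU): payoffs 7, 8 → best response LRU.
Node 1 against (LFU, LFU): payoffs 0, 7 → best response LRU.
Node 1 against (ARC, LRU): payoffs 4, 2 → best response Off.
Node 1 against (ARC, LFU): payoffs 2, 5 → best response LRU.
Node 1 against (Full, LRU): payoffs 4, 2 → best response Off.
Node 1 against (Full, LFU): payoffs 3, 7 → best response LRU.
Node 2 against (Off, LRU): payoffs 1, 5, 9 → best response Full.
Node 2 against (Off, LFU): payoffs 7, 1, 6 → best response LFU.
Node 2 against (LRU, LRU): payoffs 4, 6, 2 → best response ARC.
Node 2 against (LRU, LFU): payoffs 5, 4, 7 → best response Full.
Node 3 against (Off, LFU): payoffs 4, 3 → best response LRU.
Node 3 against (Off, ARC): payoffs 3, 2 → best response LRU.
Node 3 against (Off, Full): payoffs 6, 4 → best response LRU.
Node 3 against (LRU, LFU): payoffs 2, 7 → best response LFU.
Node 3 against (LRU, ARC): payoffs 7, 9 → best response LFU.
Node 3 against (LRU, Full): payoffs 1, 8 → best response LFU.
Mutual best responses: (Off, Full, LRU); (LRU, Full, LFU).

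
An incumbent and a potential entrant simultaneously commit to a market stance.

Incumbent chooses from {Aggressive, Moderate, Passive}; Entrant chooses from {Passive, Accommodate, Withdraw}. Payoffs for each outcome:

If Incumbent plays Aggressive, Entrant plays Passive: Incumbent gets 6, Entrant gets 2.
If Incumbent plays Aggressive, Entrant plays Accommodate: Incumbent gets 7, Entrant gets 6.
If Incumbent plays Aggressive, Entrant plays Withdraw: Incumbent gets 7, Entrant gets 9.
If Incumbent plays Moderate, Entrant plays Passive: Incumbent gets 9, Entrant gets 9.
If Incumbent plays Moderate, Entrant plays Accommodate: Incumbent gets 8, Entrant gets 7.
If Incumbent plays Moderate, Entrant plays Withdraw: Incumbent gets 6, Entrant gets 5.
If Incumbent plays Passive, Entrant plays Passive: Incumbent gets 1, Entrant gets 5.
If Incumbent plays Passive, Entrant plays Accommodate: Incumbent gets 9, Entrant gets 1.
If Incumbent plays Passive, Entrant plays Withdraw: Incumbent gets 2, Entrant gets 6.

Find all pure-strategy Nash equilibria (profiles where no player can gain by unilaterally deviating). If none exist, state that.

Incumbent against Passive: payoffs 6, 9, 1 → best response Moderate.
Incumbent against Accommodate: payoffs 7, 8, 9 → best response Passive.
Incumbent against Withdraw: payoffs 7, 6, 2 → best response Aggressive.
Entrant against Aggressive: payoffs 2, 6, 9 → best response Withdraw.
Entrant against Moderate: payoffs 9, 7, 5 → best response Passive.
Entrant against Passive: payoffs 5, 1, 6 → best response Withdraw.
Mutual best responses: (Aggressive, Withdraw); (Moderate, Passive).

The pure Nash equilibria are (Aggressive, Withdraw) and (Moderate, Passive).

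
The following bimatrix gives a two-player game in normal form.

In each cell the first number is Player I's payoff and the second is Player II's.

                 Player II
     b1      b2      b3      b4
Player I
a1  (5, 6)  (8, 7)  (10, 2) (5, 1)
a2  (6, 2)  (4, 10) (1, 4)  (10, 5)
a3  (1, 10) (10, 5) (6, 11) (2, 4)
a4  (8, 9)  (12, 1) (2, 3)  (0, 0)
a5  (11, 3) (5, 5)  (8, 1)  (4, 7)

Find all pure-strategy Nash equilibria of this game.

(a1, b1): Player I can switch to a2 (5 → 6). Not NE.
(a1, b2): Player I can switch to a3 (8 → 10). Not NE.
(a1, b3): Player II can switch to b1 (2 → 6). Not NE.
(a1, b4): Player I can switch to a2 (5 → 10). Not NE.
(a2, b1): Player I can switch to a4 (6 → 8). Not NE.
(a2, b2): Player I can switch to a1 (4 → 8). Not NE.
(a2, b3): Player I can switch to a1 (1 → 10). Not NE.
(a2, b4): Player II can switch to b2 (5 → 10). Not NE.
(The remaining 12 profiles each have a profitable deviation by the same check.)

none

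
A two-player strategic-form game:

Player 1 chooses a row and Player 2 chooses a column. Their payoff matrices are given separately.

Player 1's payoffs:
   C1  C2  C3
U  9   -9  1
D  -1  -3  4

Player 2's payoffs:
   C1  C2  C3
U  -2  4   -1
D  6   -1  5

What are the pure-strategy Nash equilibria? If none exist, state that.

Player 1 against C1: payoffs 9, -1 → best response U.
Player 1 against C2: payoffs -9, -3 → best response D.
Player 1 against C3: payoffs 1, 4 → best response D.
Player 2 against U: payoffs -2, 4, -1 → best response C2.
Player 2 against D: payoffs 6, -1, 5 → best response C1.
No profile is a mutual best response for all players.

none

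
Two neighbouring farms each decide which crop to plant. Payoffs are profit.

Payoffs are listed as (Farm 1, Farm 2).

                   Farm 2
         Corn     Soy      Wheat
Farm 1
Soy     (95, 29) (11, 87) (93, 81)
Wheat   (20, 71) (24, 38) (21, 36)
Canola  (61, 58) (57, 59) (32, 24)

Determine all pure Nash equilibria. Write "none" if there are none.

(Soy, Corn): Farm 2 can switch to Soy (29 → 87). Not NE.
(Soy, Soy): Farm 1 can switch to Wheat (11 → 24). Not NE.
(Soy, Wheat): Farm 2 can switch to Soy (81 → 87). Not NE.
(Wheat, Corn): Farm 1 can switch to Soy (20 → 95). Not NE.
(Wheat, Soy): Farm 1 can switch to Canola (24 → 57). Not NE.
(Wheat, Wheat): Farm 1 can switch to Soy (21 → 93). Not NE.
(Canola, Corn): Farm 1 can switch to Soy (61 → 95). Not NE.
(Canola, Soy): Farm 1 gets 57, best alternative 24; Farm 2 gets 59, best alternative 58. No profitable deviation — NE.
(Canola, Wheat): Farm 1 can switch to Soy (32 → 93). Not NE.

(Canola, Soy)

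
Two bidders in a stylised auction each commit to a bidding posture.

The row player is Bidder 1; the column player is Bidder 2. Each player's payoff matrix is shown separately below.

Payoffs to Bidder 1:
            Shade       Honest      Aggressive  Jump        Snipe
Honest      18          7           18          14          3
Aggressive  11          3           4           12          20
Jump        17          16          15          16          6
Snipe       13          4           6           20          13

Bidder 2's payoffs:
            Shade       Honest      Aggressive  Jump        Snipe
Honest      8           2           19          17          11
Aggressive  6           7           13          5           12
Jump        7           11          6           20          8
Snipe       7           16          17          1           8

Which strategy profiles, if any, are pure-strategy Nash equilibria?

(Honest, Shade): Bidder 2 can switch to Aggressive (8 → 19). Not NE.
(Honest, Honest): Bidder 1 can switch to Jump (7 → 16). Not NE.
(Honest, Aggressive): Bidder 1 gets 18, best alternative 15; Bidder 2 gets 19, best alternative 17. No profitable deviation — NE.
(Honest, Jump): Bidder 1 can switch to Jump (14 → 16). Not NE.
(Honest, Snipe): Bidder 1 can switch to Aggressive (3 → 20). Not NE.
(Aggressive, Shade): Bidder 1 can switch to Honest (11 → 18). Not NE.
(Aggressive, Honest): Bidder 1 can switch to Honest (3 → 7). Not NE.
(Aggressive, Aggressive): Bidder 1 can switch to Honest (4 → 18). Not NE.
(Aggressive, Jump): Bidder 1 can switch to Honest (12 → 14). Not NE.
(Aggressive, Snipe): Bidder 2 can switch to Aggressive (12 → 13). Not NE.
(Jump, Shade): Bidder 1 can switch to Honest (17 → 18). Not NE.
(Jump, Honest): Bidder 2 can switch to Jump (11 → 20). Not NE.
(Jump, Aggressive): Bidder 1 can switch to Honest (15 → 18). Not NE.
(The remaining 7 profiles each have a profitable deviation by the same check.)

Pure NE: (Honest, Aggressive)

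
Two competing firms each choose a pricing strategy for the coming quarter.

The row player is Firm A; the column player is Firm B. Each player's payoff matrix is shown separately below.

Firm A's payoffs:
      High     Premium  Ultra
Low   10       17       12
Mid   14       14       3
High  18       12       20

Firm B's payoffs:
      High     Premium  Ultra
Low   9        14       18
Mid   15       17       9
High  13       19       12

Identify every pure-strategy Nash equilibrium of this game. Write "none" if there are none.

Firm A against High: payoffs 10, 14, 18 → best response High.
Firm A against Premium: payoffs 17, 14, 12 → best response Low.
Firm A against Ultra: payoffs 12, 3, 20 → best response High.
Firm B against Low: payoffs 9, 14, 18 → best response Ultra.
Firm B against Mid: payoffs 15, 17, 9 → best response Premium.
Firm B against High: payoffs 13, 19, 12 → best response Premium.
No profile is a mutual best response for all players.

none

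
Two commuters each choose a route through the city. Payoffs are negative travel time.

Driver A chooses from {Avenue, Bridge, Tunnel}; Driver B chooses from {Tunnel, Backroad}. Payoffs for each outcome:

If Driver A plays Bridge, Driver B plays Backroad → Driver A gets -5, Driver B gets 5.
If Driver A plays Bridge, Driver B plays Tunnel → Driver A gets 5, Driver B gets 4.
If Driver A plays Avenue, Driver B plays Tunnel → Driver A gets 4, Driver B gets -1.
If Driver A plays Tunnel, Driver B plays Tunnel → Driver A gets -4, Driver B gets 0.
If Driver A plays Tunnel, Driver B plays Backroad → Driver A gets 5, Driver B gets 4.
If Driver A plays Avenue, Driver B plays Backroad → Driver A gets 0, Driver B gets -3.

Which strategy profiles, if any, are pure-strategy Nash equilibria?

Driver A against Tunnel: payoffs 4, 5, -4 → best response Bridge.
Driver A against Backroad: payoffs 0, -5, 5 → best response Tunnel.
Driver B against Avenue: payoffs -1, -3 → best response Tunnel.
Driver B against Bridge: payoffs 4, 5 → best response Backroad.
Driver B against Tunnel: payoffs 0, 4 → best response Backroad.
Mutual best responses: (Tunnel, Backroad).

(Tunnel, Backroad)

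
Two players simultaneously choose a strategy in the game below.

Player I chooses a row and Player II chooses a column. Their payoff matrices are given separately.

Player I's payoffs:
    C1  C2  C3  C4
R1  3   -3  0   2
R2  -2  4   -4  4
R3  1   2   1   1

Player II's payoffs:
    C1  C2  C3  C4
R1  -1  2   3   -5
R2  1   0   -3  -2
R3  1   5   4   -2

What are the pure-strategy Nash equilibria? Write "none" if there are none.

For each player, find the best response to each opponent profile; mutual best responses are the pure NE.
Player I against C1: payoffs 3, -2, 1 → best response R1.
Player I against C2: payoffs -3, 4, 2 → best response R2.
Player I against C3: payoffs 0, -4, 1 → best response R3.
Player I against C4: payoffs 2, 4, 1 → best response R2.
Player II against R1: payoffs -1, 2, 3, -5 → best response C3.
Player II against R2: payoffs 1, 0, -3, -2 → best response C1.
Player II against R3: payoffs 1, 5, 4, -2 → best response C2.
No profile is a mutual best response for all players.

There is no pure-strategy Nash equilibrium.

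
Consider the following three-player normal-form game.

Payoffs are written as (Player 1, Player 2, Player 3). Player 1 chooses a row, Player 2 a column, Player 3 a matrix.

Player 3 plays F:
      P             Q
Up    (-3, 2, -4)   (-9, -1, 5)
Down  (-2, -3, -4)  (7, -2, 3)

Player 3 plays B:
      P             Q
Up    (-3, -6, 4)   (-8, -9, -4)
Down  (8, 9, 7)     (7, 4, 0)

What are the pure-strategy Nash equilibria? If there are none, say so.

(Up, P, F): Player 1 can switch to Down (-3 → -2). Not NE.
(Up, P, B): Player 1 can switch to Down (-3 → 8). Not NE.
(Up, Q, F): Player 1 can switch to Down (-9 → 7). Not NE.
(Up, Q, B): Player 1 can switch to Down (-8 → 7). Not NE.
(Down, P, F): Player 2 can switch to Q (-3 → -2). Not NE.
(Down, P, B): Player 1 gets 8, best alternative -3; Player 2 gets 9, best alternative 4; Player 3 gets 7, best alternative -4. No profitable deviation — NE.
(Down, Q, F): Player 1 gets 7, best alternative -9; Player 2 gets -2, best alternative -3; Player 3 gets 3, best alternative 0. No profitable deviation — NE.
(Down, Q, B): Player 2 can switch to P (4 → 9). Not NE.

(Down, P, B) and (Down, Q, F)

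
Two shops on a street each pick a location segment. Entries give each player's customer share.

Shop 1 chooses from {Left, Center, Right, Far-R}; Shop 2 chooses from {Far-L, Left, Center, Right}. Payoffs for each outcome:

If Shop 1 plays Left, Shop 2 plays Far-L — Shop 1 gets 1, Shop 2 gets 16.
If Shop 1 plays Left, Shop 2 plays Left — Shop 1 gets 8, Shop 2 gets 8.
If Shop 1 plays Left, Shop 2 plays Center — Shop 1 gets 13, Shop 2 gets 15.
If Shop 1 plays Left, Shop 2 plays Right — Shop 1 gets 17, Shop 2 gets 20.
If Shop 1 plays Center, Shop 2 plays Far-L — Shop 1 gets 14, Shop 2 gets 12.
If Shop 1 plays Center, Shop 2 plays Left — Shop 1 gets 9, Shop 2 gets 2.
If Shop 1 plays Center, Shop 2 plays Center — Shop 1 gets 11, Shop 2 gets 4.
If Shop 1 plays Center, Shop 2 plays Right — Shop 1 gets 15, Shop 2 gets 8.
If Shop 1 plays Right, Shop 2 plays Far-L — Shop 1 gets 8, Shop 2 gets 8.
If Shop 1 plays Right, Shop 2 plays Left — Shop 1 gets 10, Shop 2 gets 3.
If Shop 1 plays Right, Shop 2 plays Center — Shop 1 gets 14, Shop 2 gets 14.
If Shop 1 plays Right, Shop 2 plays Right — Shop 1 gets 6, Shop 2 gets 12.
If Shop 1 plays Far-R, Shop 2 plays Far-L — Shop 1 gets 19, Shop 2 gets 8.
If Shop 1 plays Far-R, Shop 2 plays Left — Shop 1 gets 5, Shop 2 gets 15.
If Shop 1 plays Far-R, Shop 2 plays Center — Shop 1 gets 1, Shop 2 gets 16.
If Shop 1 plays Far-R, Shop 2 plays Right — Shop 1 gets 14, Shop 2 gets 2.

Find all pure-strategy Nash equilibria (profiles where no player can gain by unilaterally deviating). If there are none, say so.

The pure Nash equilibria are (Left, Right) and (Right, Center).

For each player, find the best response to each opponent profile; mutual best responses are the pure NE.
Shop 1 against Far-L: payoffs 1, 14, 8, 19 → best response Far-R.
Shop 1 against Left: payoffs 8, 9, 10, 5 → best response Right.
Shop 1 against Center: payoffs 13, 11, 14, 1 → best response Right.
Shop 1 against Right: payoffs 17, 15, 6, 14 → best response Left.
Shop 2 against Left: payoffs 16, 8, 15, 20 → best response Right.
Shop 2 against Center: payoffs 12, 2, 4, 8 → best response Far-L.
Shop 2 against Right: payoffs 8, 3, 14, 12 → best response Center.
Shop 2 against Far-R: payoffs 8, 15, 16, 2 → best response Center.
Mutual best responses: (Left, Right); (Right, Center).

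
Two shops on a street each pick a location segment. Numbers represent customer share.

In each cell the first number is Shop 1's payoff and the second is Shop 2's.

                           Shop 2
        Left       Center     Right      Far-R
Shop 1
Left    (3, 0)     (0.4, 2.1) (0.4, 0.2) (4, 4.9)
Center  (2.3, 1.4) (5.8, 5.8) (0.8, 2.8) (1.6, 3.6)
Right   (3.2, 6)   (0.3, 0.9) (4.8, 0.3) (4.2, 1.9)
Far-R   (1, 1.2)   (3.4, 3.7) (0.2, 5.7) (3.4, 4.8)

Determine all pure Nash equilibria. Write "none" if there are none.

Mark each player's best response to every combination of opponents' strategies; a profile where every player is best-responding is a pure Nash equilibrium.
Shop 1 against Left: payoffs 3, 2.3, 3.2, 1 → best response Right.
Shop 1 against Center: payoffs 0.4, 5.8, 0.3, 3.4 → best response Center.
Shop 1 against Right: payoffs 0.4, 0.8, 4.8, 0.2 → best response Right.
Shop 1 against Far-R: payoffs 4, 1.6, 4.2, 3.4 → best response Right.
Shop 2 against Left: payoffs 0, 2.1, 0.2, 4.9 → best response Far-R.
Shop 2 against Center: payoffs 1.4, 5.8, 2.8, 3.6 → best response Center.
Shop 2 against Right: payoffs 6, 0.9, 0.3, 1.9 → best response Left.
Shop 2 against Far-R: payoffs 1.2, 3.7, 5.7, 4.8 → best response Right.
Mutual best responses: (Center, Center); (Right, Left).

Pure-strategy Nash equilibria: (Center, Center) and (Right, Left)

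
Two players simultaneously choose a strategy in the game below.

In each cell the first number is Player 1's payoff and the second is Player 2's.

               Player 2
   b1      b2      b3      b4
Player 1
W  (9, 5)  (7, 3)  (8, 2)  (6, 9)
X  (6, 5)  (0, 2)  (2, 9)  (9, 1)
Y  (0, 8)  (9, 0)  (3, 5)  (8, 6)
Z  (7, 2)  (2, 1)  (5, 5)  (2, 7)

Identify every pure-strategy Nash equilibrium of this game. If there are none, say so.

There is no pure-strategy Nash equilibrium.

For each strategy profile, look for a profitable unilateral deviation.
(W, b1): Player 2 can switch to b4 (5 → 9). Not NE.
(W, b2): Player 1 can switch to Y (7 → 9). Not NE.
(W, b3): Player 2 can switch to b1 (2 → 5). Not NE.
(W, b4): Player 1 can switch to X (6 → 9). Not NE.
(X, b1): Player 1 can switch to W (6 → 9). Not NE.
(X, b2): Player 1 can switch to W (0 → 7). Not NE.
(The remaining 10 profiles each have a profitable deviation by the same check.)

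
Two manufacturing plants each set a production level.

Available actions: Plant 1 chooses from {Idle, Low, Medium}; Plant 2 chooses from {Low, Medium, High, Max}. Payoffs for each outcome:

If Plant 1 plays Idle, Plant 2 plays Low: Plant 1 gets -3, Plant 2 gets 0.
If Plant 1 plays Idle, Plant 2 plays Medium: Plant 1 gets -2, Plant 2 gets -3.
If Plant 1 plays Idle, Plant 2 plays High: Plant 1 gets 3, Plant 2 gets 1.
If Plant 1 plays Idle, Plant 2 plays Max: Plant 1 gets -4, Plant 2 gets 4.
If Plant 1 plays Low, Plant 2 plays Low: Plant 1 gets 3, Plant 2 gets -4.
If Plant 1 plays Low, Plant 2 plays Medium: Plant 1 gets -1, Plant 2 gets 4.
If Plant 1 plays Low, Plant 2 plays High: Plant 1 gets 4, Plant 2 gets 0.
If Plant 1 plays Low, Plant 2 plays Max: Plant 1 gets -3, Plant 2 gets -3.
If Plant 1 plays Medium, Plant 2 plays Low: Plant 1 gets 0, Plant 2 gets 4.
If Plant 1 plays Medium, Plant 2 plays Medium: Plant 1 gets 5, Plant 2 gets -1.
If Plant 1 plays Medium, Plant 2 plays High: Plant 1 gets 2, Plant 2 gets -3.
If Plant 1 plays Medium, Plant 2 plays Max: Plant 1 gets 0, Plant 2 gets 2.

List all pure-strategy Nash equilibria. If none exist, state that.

For each strategy profile, look for a profitable unilateral deviation.
(Idle, Low): Plant 1 can switch to Low (-3 → 3). Not NE.
(Idle, Medium): Plant 1 can switch to Low (-2 → -1). Not NE.
(Idle, High): Plant 1 can switch to Low (3 → 4). Not NE.
(Idle, Max): Plant 1 can switch to Low (-4 → -3). Not NE.
(Low, Low): Plant 2 can switch to Medium (-4 → 4). Not NE.
(Low, Medium): Plant 1 can switch to Medium (-1 → 5). Not NE.
(Low, High): Plant 2 can switch to Medium (0 → 4). Not NE.
(Low, Max): Plant 1 can switch to Medium (-3 → 0). Not NE.
(Medium, Low): Plant 1 can switch to Low (0 → 3). Not NE.
(Medium, Medium): Plant 2 can switch to Low (-1 → 4). Not NE.
(Medium, High): Plant 1 can switch to Idle (2 → 3). Not NE.
(Medium, Max): Plant 2 can switch to Low (2 → 4). Not NE.

No pure-strategy Nash equilibrium.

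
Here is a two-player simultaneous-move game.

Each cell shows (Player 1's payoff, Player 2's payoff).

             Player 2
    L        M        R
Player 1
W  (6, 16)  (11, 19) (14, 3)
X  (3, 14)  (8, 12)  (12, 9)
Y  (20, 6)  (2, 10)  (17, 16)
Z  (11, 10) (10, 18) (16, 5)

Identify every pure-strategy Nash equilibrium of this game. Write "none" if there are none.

(W, L): Player 1 can switch to Y (6 → 20). Not NE.
(W, M): Player 1 gets 11, best alternative 10; Player 2 gets 19, best alternative 16. No profitable deviation — NE.
(W, R): Player 1 can switch to Y (14 → 17). Not NE.
(X, L): Player 1 can switch to W (3 → 6). Not NE.
(X, M): Player 1 can switch to W (8 → 11). Not NE.
(X, R): Player 1 can switch to W (12 → 14). Not NE.
(Y, L): Player 2 can switch to M (6 → 10). Not NE.
(Y, M): Player 1 can switch to W (2 → 11). Not NE.
(Y, R): Player 1 gets 17, best alternative 16; Player 2 gets 16, best alternative 10. No profitable deviation — NE.
(Z, L): Player 1 can switch to Y (11 → 20). Not NE.
(Z, M): Player 1 can switch to W (10 → 11). Not NE.
(Z, R): Player 1 can switch to Y (16 → 17). Not NE.

(W, M); (Y, R)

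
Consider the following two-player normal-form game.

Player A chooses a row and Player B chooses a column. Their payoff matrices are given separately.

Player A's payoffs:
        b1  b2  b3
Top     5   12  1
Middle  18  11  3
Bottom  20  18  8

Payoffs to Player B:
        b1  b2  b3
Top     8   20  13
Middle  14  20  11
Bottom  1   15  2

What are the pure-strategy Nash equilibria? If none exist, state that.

The unique pure-strategy Nash equilibrium is (Bottom, b2).

Player A against b1: payoffs 5, 18, 20 → best response Bottom.
Player A against b2: payoffs 12, 11, 18 → best response Bottom.
Player A against b3: payoffs 1, 3, 8 → best response Bottom.
Player B against Top: payoffs 8, 20, 13 → best response b2.
Player B against Middle: payoffs 14, 20, 11 → best response b2.
Player B against Bottom: payoffs 1, 15, 2 → best response b2.
Mutual best responses: (Bottom, b2).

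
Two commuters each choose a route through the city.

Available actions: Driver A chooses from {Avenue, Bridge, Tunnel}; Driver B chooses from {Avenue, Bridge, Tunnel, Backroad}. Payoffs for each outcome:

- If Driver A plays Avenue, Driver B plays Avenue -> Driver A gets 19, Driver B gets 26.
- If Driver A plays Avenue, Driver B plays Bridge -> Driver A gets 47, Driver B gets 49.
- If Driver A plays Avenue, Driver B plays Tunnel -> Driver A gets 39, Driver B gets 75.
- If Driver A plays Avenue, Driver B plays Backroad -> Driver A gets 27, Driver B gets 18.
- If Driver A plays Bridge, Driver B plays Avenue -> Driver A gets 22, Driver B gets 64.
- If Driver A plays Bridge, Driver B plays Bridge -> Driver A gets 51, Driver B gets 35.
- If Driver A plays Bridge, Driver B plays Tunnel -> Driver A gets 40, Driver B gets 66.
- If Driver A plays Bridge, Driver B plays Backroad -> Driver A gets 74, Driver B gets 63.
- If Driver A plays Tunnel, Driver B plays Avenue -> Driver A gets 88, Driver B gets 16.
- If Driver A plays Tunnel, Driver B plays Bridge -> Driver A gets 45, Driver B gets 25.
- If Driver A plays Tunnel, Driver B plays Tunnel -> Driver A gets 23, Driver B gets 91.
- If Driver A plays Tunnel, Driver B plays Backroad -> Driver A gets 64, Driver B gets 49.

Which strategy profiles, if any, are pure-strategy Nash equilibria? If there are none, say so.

The unique pure-strategy Nash equilibrium is (Bridge, Tunnel).

Mark each player's best response to every combination of opponents' strategies; a profile where every player is best-responding is a pure Nash equilibrium.
Driver A against Avenue: payoffs 19, 22, 88 → best response Tunnel.
Driver A against Bridge: payoffs 47, 51, 45 → best response Bridge.
Driver A against Tunnel: payoffs 39, 40, 23 → best response Bridge.
Driver A against Backroad: payoffs 27, 74, 64 → best response Bridge.
Driver B against Avenue: payoffs 26, 49, 75, 18 → best response Tunnel.
Driver B against Bridge: payoffs 64, 35, 66, 63 → best response Tunnel.
Driver B against Tunnel: payoffs 16, 25, 91, 49 → best response Tunnel.
Mutual best responses: (Bridge, Tunnel).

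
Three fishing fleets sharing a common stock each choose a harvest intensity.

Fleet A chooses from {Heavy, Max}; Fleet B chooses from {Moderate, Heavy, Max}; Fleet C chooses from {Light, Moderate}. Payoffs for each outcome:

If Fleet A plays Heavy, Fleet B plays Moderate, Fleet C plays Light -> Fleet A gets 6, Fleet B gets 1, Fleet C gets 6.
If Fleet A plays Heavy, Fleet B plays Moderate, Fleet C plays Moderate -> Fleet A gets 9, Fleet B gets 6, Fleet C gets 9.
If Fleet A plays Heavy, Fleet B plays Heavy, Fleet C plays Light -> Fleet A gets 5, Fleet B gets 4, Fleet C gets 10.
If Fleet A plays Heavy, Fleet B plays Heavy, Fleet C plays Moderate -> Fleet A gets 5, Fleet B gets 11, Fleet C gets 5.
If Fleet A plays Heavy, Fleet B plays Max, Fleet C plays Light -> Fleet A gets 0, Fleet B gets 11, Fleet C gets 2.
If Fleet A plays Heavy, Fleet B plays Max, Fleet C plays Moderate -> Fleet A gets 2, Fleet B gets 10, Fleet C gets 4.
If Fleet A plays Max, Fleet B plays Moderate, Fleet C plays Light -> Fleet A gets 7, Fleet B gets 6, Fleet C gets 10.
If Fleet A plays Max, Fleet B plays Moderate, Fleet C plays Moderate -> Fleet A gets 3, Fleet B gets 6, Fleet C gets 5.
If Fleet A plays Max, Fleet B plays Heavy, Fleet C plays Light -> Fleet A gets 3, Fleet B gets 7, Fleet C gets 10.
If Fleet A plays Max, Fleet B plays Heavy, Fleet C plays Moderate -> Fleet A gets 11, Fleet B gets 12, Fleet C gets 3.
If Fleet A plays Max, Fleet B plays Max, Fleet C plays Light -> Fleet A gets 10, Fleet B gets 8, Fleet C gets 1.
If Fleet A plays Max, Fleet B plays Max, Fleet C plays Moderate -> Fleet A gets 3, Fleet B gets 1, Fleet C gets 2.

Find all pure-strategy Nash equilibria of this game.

Fleet A against (Moderate, Light): payoffs 6, 7 → best response Max.
Fleet A against (Moderate, Moderate): payoffs 9, 3 → best response Heavy.
Fleet A against (Heavy, Light): payoffs 5, 3 → best response Heavy.
Fleet A against (Heavy, Moderate): payoffs 5, 11 → best response Max.
Fleet A against (Max, Light): payoffs 0, 10 → best response Max.
Fleet A against (Max, Moderate): payoffs 2, 3 → best response Max.
Fleet B against (Heavy, Light): payoffs 1, 4, 11 → best response Max.
Fleet B against (Heavy, Moderate): payoffs 6, 11, 10 → best response Heavy.
Fleet B against (Max, Light): payoffs 6, 7, 8 → best response Max.
Fleet B against (Max, Moderate): payoffs 6, 12, 1 → best response Heavy.
Fleet C against (Heavy, Moderate): payoffs 6, 9 → best response Moderate.
Fleet C against (Heavy, Heavy): payoffs 10, 5 → best response Light.
Fleet C against (Heavy, Max): payoffs 2, 4 → best response Moderate.
Fleet C against (Max, Moderate): payoffs 10, 5 → best response Light.
Fleet C against (Max, Heavy): payoffs 10, 3 → best response Light.
Fleet C against (Max, Max): payoffs 1, 2 → best response Moderate.
No profile is a mutual best response for all players.

none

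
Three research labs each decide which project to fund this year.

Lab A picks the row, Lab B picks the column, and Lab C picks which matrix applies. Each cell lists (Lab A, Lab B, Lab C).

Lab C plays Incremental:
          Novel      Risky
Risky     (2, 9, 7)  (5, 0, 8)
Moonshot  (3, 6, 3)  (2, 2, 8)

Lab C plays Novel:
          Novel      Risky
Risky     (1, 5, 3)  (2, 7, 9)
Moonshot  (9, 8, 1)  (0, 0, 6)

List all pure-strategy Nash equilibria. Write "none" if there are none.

(Risky, Novel, Incremental): Lab A can switch to Moonshot (2 → 3). Not NE.
(Risky, Novel, Novel): Lab A can switch to Moonshot (1 → 9). Not NE.
(Risky, Risky, Incremental): Lab B can switch to Novel (0 → 9). Not NE.
(Risky, Risky, Novel): Lab A gets 2, best alternative 0; Lab B gets 7, best alternative 5; Lab C gets 9, best alternative 8. No profitable deviation — NE.
(Moonshot, Novel, Incremental): Lab A gets 3, best alternative 2; Lab B gets 6, best alternative 2; Lab C gets 3, best alternative 1. No profitable deviation — NE.
(Moonshot, Novel, Novel): Lab C can switch to Incremental (1 → 3). Not NE.
(Moonshot, Risky, Incremental): Lab A can switch to Risky (2 → 5). Not NE.
(Moonshot, Risky, Novel): Lab A can switch to Risky (0 → 2). Not NE.

(Risky, Risky, Novel) and (Moonshot, Novel, Incremental)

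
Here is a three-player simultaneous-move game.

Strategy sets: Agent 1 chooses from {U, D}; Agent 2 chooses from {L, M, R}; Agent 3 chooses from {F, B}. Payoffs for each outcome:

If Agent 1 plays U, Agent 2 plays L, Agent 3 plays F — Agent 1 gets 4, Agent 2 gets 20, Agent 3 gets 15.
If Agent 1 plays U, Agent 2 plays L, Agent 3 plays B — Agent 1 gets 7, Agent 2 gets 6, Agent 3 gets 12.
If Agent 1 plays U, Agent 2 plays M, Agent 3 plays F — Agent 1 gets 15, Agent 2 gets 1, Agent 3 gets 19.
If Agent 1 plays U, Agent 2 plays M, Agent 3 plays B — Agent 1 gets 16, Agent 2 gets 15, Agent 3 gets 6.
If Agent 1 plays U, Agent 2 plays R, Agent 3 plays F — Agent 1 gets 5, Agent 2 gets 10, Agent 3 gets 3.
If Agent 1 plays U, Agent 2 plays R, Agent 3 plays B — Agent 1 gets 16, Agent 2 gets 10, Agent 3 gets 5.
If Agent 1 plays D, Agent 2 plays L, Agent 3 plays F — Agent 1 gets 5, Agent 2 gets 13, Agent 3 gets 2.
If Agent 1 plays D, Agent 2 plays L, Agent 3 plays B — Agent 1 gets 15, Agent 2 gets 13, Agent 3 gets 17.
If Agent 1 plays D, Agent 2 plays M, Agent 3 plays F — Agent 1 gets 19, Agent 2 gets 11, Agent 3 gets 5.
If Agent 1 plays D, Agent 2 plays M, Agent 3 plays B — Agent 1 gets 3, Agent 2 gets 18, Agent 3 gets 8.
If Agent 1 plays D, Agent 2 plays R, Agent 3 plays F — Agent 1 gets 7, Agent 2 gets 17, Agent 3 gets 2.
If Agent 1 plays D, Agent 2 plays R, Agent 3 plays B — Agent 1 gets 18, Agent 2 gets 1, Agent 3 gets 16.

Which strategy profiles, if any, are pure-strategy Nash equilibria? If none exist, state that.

(U, L, F): Agent 1 can switch to D (4 → 5). Not NE.
(U, L, B): Agent 1 can switch to D (7 → 15). Not NE.
(U, M, F): Agent 1 can switch to D (15 → 19). Not NE.
(U, M, B): Agent 3 can switch to F (6 → 19). Not NE.
(U, R, F): Agent 1 can switch to D (5 → 7). Not NE.
(U, R, B): Agent 1 can switch to D (16 → 18). Not NE.
(The remaining 6 profiles each have a profitable deviation by the same check.)

There is no pure-strategy Nash equilibrium.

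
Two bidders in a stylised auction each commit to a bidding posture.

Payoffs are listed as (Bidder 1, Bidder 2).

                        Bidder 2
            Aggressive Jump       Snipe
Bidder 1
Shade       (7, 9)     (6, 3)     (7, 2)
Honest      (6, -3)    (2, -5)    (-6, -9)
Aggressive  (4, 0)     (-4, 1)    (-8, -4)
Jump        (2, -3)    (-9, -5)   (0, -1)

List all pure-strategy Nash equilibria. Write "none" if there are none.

For each player, find the best response to each opponent profile; mutual best responses are the pure NE.
Bidder 1 against Aggressive: payoffs 7, 6, 4, 2 → best response Shade.
Bidder 1 against Jump: payoffs 6, 2, -4, -9 → best response Shade.
Bidder 1 against Snipe: payoffs 7, -6, -8, 0 → best response Shade.
Bidder 2 against Shade: payoffs 9, 3, 2 → best response Aggressive.
Bidder 2 against Honest: payoffs -3, -5, -9 → best response Aggressive.
Bidder 2 against Aggressive: payoffs 0, 1, -4 → best response Jump.
Bidder 2 against Jump: payoffs -3, -5, -1 → best response Snipe.
Mutual best responses: (Shade, Aggressive).

(Shade, Aggressive)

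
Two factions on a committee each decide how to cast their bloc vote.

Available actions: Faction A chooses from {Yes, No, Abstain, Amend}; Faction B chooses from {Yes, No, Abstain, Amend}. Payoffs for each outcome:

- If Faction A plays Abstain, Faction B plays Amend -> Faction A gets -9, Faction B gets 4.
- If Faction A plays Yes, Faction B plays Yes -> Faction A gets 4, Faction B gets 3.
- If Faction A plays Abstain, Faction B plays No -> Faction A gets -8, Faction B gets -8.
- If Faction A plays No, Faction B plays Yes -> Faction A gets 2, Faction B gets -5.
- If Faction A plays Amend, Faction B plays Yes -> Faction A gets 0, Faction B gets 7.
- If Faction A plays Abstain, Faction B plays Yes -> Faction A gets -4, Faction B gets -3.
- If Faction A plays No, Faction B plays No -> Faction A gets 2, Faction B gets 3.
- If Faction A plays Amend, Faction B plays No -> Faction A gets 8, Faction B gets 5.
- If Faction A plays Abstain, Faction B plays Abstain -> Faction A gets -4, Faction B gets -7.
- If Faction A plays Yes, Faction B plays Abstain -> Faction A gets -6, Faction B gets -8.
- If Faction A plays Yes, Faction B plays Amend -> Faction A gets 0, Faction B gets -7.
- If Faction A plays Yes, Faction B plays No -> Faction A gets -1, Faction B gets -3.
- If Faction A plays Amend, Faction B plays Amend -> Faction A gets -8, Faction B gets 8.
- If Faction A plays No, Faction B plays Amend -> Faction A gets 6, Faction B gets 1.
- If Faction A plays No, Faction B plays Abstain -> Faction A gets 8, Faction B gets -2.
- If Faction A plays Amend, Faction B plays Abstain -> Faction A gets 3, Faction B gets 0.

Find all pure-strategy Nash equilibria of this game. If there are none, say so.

(Yes, Yes)

Faction A against Yes: payoffs 4, 2, -4, 0 → best response Yes.
Faction A against No: payoffs -1, 2, -8, 8 → best response Amend.
Faction A against Abstain: payoffs -6, 8, -4, 3 → best response No.
Faction A against Amend: payoffs 0, 6, -9, -8 → best response No.
Faction B against Yes: payoffs 3, -3, -8, -7 → best response Yes.
Faction B against No: payoffs -5, 3, -2, 1 → best response No.
Faction B against Abstain: payoffs -3, -8, -7, 4 → best response Amend.
Faction B against Amend: payoffs 7, 5, 0, 8 → best response Amend.
Mutual best responses: (Yes, Yes).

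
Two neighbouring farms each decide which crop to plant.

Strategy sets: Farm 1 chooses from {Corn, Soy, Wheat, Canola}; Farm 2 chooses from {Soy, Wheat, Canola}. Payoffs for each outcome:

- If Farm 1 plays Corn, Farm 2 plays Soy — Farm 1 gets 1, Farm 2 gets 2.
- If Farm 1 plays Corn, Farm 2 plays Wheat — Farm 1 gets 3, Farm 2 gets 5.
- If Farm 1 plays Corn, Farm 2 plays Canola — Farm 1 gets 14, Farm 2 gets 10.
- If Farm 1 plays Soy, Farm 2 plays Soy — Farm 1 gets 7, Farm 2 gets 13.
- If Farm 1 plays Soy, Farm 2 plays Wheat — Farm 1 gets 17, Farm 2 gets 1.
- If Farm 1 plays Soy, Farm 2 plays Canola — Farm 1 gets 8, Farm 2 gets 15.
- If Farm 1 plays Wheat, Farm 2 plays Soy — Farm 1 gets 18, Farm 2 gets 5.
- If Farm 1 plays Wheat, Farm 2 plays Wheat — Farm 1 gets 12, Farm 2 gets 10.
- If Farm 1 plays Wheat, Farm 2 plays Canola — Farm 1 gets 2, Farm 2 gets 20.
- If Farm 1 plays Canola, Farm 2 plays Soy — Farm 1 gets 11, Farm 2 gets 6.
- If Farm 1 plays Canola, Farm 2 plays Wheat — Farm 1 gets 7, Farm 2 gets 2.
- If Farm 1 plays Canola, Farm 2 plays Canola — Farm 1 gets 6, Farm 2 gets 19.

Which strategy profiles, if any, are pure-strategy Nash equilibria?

(Corn, Soy): Farm 1 can switch to Soy (1 → 7). Not NE.
(Corn, Wheat): Farm 1 can switch to Soy (3 → 17). Not NE.
(Corn, Canola): Farm 1 gets 14, best alternative 8; Farm 2 gets 10, best alternative 5. No profitable deviation — NE.
(Soy, Soy): Farm 1 can switch to Wheat (7 → 18). Not NE.
(Soy, Wheat): Farm 2 can switch to Soy (1 → 13). Not NE.
(Soy, Canola): Farm 1 can switch to Corn (8 → 14). Not NE.
(Wheat, Soy): Farm 2 can switch to Wheat (5 → 10). Not NE.
(The remaining 5 profiles each have a profitable deviation by the same check.)

The unique pure-strategy Nash equilibrium is (Corn, Canola).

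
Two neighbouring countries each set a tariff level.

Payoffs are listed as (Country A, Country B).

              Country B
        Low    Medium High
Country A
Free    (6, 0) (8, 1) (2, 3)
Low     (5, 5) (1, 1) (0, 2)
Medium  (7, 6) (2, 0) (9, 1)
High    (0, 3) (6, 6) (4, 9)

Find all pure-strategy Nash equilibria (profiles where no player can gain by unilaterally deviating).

Pure NE: (Medium, Low)

(Free, Low): Country A can switch to Medium (6 → 7). Not NE.
(Free, Medium): Country B can switch to High (1 → 3). Not NE.
(Free, High): Country A can switch to Medium (2 → 9). Not NE.
(Low, Low): Country A can switch to Free (5 → 6). Not NE.
(Low, Medium): Country A can switch to Free (1 → 8). Not NE.
(Low, High): Country A can switch to Free (0 → 2). Not NE.
(Medium, Low): Country A gets 7, best alternative 6; Country B gets 6, best alternative 1. No profitable deviation — NE.
(Medium, Medium): Country A can switch to Free (2 → 8). Not NE.
(Medium, High): Country B can switch to Low (1 → 6). Not NE.
(High, Low): Country A can switch to Free (0 → 6). Not NE.
(High, Medium): Country A can switch to Free (6 → 8). Not NE.
(High, High): Country A can switch to Medium (4 → 9). Not NE.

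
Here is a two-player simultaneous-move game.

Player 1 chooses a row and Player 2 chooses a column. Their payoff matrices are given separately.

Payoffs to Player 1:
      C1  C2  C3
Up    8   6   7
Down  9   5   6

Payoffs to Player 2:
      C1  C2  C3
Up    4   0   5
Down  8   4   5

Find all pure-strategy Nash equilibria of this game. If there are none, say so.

Check each profile: it is a Nash equilibrium iff no player can strictly gain by switching unilaterally.
(Up, C1): Player 1 can switch to Down (8 → 9). Not NE.
(Up, C2): Player 2 can switch to C1 (0 → 4). Not NE.
(Up, C3): Player 1 gets 7, best alternative 6; Player 2 gets 5, best alternative 4. No profitable deviation — NE.
(Down, C1): Player 1 gets 9, best alternative 8; Player 2 gets 8, best alternative 5. No profitable deviation — NE.
(Down, C2): Player 1 can switch to Up (5 → 6). Not NE.
(Down, C3): Player 1 can switch to Up (6 → 7). Not NE.

The pure Nash equilibria are (Up, C3), (Down, C1).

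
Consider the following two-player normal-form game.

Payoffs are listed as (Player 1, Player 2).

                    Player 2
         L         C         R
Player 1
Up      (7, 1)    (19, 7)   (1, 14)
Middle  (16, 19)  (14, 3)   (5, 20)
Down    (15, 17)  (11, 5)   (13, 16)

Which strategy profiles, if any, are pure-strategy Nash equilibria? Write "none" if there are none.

No pure-strategy Nash equilibrium.

(Up, L): Player 1 can switch to Middle (7 → 16). Not NE.
(Up, C): Player 2 can switch to R (7 → 14). Not NE.
(Up, R): Player 1 can switch to Middle (1 → 5). Not NE.
(Middle, L): Player 2 can switch to R (19 → 20). Not NE.
(Middle, C): Player 1 can switch to Up (14 → 19). Not NE.
(Middle, R): Player 1 can switch to Down (5 → 13). Not NE.
(Down, L): Player 1 can switch to Middle (15 → 16). Not NE.
(Down, C): Player 1 can switch to Up (11 → 19). Not NE.
(The remaining 1 profile has a profitable deviation by the same check.)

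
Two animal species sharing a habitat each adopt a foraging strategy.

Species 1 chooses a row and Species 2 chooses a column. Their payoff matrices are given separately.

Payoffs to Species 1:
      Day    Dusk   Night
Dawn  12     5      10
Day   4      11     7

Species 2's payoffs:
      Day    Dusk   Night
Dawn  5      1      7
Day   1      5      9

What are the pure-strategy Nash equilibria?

Pure NE: (Dawn, Night)

Species 1 against Day: payoffs 12, 4 → best response Dawn.
Species 1 against Dusk: payoffs 5, 11 → best response Day.
Species 1 against Night: payoffs 10, 7 → best response Dawn.
Species 2 against Dawn: payoffs 5, 1, 7 → best response Night.
Species 2 against Day: payoffs 1, 5, 9 → best response Night.
Mutual best responses: (Dawn, Night).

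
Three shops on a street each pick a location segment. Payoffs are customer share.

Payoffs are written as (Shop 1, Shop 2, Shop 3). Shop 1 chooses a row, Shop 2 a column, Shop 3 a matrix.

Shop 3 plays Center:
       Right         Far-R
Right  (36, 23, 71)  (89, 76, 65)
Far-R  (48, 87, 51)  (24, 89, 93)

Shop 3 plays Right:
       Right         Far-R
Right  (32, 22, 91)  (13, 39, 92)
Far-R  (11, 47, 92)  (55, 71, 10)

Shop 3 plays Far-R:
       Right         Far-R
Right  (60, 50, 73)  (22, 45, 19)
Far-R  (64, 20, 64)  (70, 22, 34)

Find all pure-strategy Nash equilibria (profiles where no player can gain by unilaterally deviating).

For each strategy profile, look for a profitable unilateral deviation.
(Right, Right, Center): Shop 1 can switch to Far-R (36 → 48). Not NE.
(Right, Right, Right): Shop 2 can switch to Far-R (22 → 39). Not NE.
(Right, Right, Far-R): Shop 1 can switch to Far-R (60 → 64). Not NE.
(Right, Far-R, Center): Shop 3 can switch to Right (65 → 92). Not NE.
(Right, Far-R, Right): Shop 1 can switch to Far-R (13 → 55). Not NE.
(Right, Far-R, Far-R): Shop 1 can switch to Far-R (22 → 70). Not NE.
(Far-R, Right, Center): Shop 2 can switch to Far-R (87 → 89). Not NE.
(Far-R, Right, Right): Shop 1 can switch to Right (11 → 32). Not NE.
(Far-R, Right, Far-R): Shop 2 can switch to Far-R (20 → 22). Not NE.
(Far-R, Far-R, Center): Shop 1 can switch to Right (24 → 89). Not NE.
(Far-R, Far-R, Right): Shop 3 can switch to Center (10 → 93). Not NE.
(Far-R, Far-R, Far-R): Shop 3 can switch to Center (34 → 93). Not NE.

This game has no pure Nash equilibrium.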